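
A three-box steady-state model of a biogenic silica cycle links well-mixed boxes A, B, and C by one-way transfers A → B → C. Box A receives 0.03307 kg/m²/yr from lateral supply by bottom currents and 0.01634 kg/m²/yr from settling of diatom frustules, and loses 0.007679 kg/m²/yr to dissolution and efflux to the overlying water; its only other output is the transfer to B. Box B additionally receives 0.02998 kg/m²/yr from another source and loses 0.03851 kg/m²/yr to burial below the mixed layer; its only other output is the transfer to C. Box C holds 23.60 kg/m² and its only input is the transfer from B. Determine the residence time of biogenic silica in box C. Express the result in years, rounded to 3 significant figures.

Box A: F(A→B) = (0.03307 + 0.01634) − 0.007679 = 0.041731 kg/m²/yr.
Box B: F(B→C) = (0.041731 + 0.02998) − 0.03851 = 0.033201 kg/m²/yr.
Box C throughput = its input = 0.033201 kg/m²/yr; τ = 23.60 / 0.033201 = 710.8 yr.

711 yr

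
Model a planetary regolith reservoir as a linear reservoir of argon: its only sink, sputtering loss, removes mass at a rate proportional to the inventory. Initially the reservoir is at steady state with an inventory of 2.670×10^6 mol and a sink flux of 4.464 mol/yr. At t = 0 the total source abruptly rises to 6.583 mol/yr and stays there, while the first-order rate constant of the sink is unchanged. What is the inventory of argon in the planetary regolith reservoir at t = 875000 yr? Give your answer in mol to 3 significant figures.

τ = M₀/F₀ = 2.670×10^6/4.464 = 598100 yr; rate constant k = 1/τ.
New steady state M_∞ = F₁/k = F₁·τ = 6.583 × 598100 = 3.9374×10^6 mol.
M(t) = M_∞ + (M₀ − M_∞)·e^(−t/τ); t/τ = 875000/598100 = 1.463, so e^(−t/τ) = 0.2316.
M(t) = 3.9374×10^6 − 1.267×10^6 × 0.2316 = 3.6439×10^6 mol.

3.64×10^6 mol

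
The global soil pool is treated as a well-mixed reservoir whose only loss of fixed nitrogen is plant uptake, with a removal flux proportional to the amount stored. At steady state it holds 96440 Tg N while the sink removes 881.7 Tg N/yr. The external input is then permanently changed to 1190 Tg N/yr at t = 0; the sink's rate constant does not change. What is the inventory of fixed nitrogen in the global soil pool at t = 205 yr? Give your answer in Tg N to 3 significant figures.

Residence time τ = M₀/F₀ = 109.4 yr. The eventual steady state is M_∞ = M₀·(F₁/F₀) = 96440 × 1190/881.7 = 130160 Tg N.
The anomaly ΔM(t) = M(t) − M_∞ decays as ΔM₀·e^(−t/τ) with ΔM₀ = 96440 − 130160 = −33720 Tg N.
At t = 205 yr, e^(−t/τ) = e^(−1.874) = 0.1535, so ΔM = −5175 Tg N and M = 130160 − 5175 = 124990 Tg N.

125000 Tg N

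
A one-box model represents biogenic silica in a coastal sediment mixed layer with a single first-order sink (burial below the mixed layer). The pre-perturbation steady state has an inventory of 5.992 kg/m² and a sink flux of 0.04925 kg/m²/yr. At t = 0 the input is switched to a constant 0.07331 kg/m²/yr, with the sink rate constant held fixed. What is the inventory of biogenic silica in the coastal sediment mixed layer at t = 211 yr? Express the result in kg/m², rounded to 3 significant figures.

τ = M₀/F₀ = 5.992/0.04925 = 121.7 yr; rate constant k = 1/τ.
New steady state M_∞ = F₁/k = F₁·τ = 0.07331 × 121.7 = 8.9193 kg/m².
M(t) = M_∞ + (M₀ − M_∞)·e^(−t/τ); t/τ = 211/121.7 = 1.734, so e^(−t/τ) = 0.1765.
M(t) = 8.9193 − 2.927 × 0.1765 = 8.4025 kg/m².

8.40 kg/m²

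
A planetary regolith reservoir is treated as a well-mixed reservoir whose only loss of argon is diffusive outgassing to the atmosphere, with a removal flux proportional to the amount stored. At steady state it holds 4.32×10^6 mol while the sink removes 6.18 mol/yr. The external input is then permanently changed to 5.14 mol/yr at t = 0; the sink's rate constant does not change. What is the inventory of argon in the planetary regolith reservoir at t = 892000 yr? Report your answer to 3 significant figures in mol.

3.80×10^6 mol

τ = M₀/F₀ = 4.32×10^6/6.18 = 699000 yr; rate constant k = 1/τ.
New steady state M_∞ = F₁/k = F₁·τ = 5.14 × 699000 = 3.5930×10^6 mol.
M(t) = M_∞ + (M₀ − M_∞)·e^(−t/τ); t/τ = 892000/699000 = 1.276, so e^(−t/τ) = 0.2791.
M(t) = 3.5930×10^6 + 727000 × 0.2791 = 3.7959×10^6 mol.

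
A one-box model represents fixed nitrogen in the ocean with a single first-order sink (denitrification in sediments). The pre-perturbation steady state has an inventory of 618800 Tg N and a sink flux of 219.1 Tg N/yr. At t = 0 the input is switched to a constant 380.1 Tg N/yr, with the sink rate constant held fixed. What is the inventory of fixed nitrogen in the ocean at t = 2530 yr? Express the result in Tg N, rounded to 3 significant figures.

888000 Tg N

τ = M₀/F₀ = 618800/219.1 = 2824 yr; rate constant k = 1/τ.
New steady state M_∞ = F₁/k = F₁·τ = 380.1 × 2824 = 1.0735×10^6 Tg N.
M(t) = M_∞ + (M₀ − M_∞)·e^(−t/τ); t/τ = 2530/2824 = 0.8958, so e^(−t/τ) = 0.4083.
M(t) = 1.0735×10^6 − 454700 × 0.4083 = 887860 Tg N.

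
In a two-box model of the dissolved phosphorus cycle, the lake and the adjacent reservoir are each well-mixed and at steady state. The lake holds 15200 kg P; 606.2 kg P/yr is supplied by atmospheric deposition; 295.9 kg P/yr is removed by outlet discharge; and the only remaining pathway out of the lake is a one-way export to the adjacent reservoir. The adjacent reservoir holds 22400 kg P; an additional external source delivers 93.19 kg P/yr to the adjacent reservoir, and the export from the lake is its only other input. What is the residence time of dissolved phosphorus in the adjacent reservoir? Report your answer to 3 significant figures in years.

Balance the lake: ΣF_in = 606.20 kg P/yr.
Export to the adjacent reservoir = ΣF_in − (295.9) = 310.30 kg P/yr.
Total input to the adjacent reservoir = 310.30 + 93.19 = 403.49 kg P/yr; at steady state this equals its total output.
τ = M / F = 22400 / 403.49 = 55.52 yr.

55.5 yr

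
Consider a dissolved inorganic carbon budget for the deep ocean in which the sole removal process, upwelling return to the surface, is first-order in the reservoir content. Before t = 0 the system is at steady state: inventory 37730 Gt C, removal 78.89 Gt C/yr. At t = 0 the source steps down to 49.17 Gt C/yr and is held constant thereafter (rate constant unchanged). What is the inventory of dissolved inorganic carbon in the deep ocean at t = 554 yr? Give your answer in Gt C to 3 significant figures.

28000 Gt C

The sink rate constant is k = F₀/M₀ = 78.89/37730 = 0.002091 yr⁻¹.
Solving dM/dt = F₁ − kM with M(0) = M₀ gives M(t) = F₁/k + (M₀ − F₁/k)·e^(−kt).
F₁/k = 49.17/0.002091 = 23516 Gt C; kt = 0.002091 × 554 = 1.158, e^(−kt) = 0.3140.
M(554) = 23516 + (37730 − 23516) × 0.3140 = 23516 + 4463 = 27979 Gt C.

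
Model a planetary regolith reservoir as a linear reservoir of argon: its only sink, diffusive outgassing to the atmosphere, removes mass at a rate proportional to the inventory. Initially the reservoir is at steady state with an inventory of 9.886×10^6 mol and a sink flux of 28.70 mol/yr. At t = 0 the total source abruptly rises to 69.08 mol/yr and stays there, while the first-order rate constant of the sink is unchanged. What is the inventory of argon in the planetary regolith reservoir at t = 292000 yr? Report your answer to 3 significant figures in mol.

τ = M₀/F₀ = 9.886×10^6/28.70 = 344500 yr; rate constant k = 1/τ.
New steady state M_∞ = F₁/k = F₁·τ = 69.08 × 344500 = 2.3795×10^7 mol.
M(t) = M_∞ + (M₀ − M_∞)·e^(−t/τ); t/τ = 292000/344500 = 0.8477, so e^(−t/τ) = 0.4284.
M(t) = 2.3795×10^7 − 1.391×10^7 × 0.4284 = 1.7837×10^7 mol.

1.78×10^7 mol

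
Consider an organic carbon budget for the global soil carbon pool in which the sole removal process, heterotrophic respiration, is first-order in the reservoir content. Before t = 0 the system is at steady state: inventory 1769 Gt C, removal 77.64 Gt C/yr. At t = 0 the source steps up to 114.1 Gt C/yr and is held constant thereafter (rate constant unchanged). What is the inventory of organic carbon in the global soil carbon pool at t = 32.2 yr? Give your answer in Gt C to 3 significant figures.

2400 Gt C

The sink rate constant is k = F₀/M₀ = 77.64/1769 = 0.04389 yr⁻¹.
Solving dM/dt = F₁ − kM with M(0) = M₀ gives M(t) = F₁/k + (M₀ − F₁/k)·e^(−kt).
F₁/k = 114.1/0.04389 = 2599.7 Gt C; kt = 0.04389 × 32.2 = 1.413, e^(−kt) = 0.2434.
M(32.2) = 2599.7 + (1769 − 2599.7) × 0.2434 = 2599.7 − 202.2 = 2397.6 Gt C.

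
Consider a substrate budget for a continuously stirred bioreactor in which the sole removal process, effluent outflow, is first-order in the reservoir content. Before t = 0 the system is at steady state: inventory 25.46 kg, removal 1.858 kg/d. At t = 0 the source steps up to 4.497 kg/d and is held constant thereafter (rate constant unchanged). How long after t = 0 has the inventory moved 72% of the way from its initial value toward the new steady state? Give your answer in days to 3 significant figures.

17.4 d

τ = M₀/F₀ = 25.46/1.858 = 13.70 d.
The remaining gap fraction is e^(−t/τ); 72% covered ⇒ e^(−t/τ) = 0.280.
t = −τ ln(0.280) = 13.70 × 1.273 = 17.44 d.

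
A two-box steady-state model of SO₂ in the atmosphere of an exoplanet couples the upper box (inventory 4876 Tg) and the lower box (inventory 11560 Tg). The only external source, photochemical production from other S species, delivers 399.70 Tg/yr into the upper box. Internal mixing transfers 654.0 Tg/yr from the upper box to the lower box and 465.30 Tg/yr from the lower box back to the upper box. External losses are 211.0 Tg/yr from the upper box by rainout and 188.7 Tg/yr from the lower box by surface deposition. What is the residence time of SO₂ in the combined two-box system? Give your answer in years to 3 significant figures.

Residence time in the combined system uses the total inventory and the total *external* removal — internal exchanges between the two boxes cancel.
M_total = 4876 + 11560 = 16436 Tg.
ΣF_external_out = 211.0 + 188.7 = 399.70 Tg/yr.
τ = M_total / ΣF_ext = 16436 / 399.70 = 41.12 yr.

41.1 yr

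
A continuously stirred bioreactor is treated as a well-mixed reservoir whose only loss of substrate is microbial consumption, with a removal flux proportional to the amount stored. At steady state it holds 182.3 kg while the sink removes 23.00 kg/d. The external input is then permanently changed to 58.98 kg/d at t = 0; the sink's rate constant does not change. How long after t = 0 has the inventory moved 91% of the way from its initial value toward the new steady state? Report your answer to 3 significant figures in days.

19.1 d

τ = M₀/F₀ = 182.3/23.00 = 7.926 d.
The remaining gap fraction is e^(−t/τ); 91% covered ⇒ e^(−t/τ) = 0.0900.
t = −τ ln(0.0900) = 7.926 × 2.408 = 19.09 d.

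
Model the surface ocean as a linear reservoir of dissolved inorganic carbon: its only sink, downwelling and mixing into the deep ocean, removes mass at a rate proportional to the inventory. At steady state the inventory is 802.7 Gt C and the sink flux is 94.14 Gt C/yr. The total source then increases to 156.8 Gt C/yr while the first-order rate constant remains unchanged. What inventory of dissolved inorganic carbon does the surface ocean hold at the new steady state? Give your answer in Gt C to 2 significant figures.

Rate constant k = F/M = 94.14 / 802.7 = 0.1173 yr⁻¹.
At the new steady state, source = k·M_new ⇒ M_new = 156.8 / 0.1173 = 1337 Gt C.
(Equivalently M_new = M × F_new/F_old = 802.7 × 156.8/94.14.)

1300 Gt C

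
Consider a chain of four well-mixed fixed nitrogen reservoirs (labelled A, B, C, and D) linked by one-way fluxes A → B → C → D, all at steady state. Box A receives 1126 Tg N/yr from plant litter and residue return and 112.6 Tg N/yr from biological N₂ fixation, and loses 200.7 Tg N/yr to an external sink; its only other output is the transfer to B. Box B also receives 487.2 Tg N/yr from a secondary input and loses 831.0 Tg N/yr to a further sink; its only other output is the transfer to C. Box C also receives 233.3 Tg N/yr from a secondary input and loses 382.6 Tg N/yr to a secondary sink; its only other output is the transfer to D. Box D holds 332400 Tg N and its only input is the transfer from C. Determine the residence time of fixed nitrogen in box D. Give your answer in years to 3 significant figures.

610 yr

Box A: F(A→B) = (1126 + 112.6) − 200.7 = 1037.9 Tg N/yr.
Box B: F(B→C) = (1037.9 + 487.2) − 831.0 = 694.10 Tg N/yr.
Box C: F(C→D) = (694.10 + 233.3) − 382.6 = 544.80 Tg N/yr.
Box D throughput = its input = 544.80 Tg N/yr; τ = 332400 / 544.80 = 610.1 yr.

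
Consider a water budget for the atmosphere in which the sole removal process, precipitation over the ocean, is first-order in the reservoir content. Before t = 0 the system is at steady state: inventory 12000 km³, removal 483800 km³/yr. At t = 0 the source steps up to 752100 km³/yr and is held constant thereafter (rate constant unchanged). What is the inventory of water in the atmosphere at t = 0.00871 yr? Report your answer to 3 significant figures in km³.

Residence time τ = M₀/F₀ = 0.02480 yr. The eventual steady state is M_∞ = M₀·(F₁/F₀) = 12000 × 752100/483800 = 18655 km³.
The anomaly ΔM(t) = M(t) − M_∞ decays as ΔM₀·e^(−t/τ) with ΔM₀ = 12000 − 18655 = −6655 km³.
At t = 0.00871 yr, e^(−t/τ) = e^(−0.3512) = 0.7039, so ΔM = −4684 km³ and M = 18655 − 4684 = 13971 km³.

14000 km³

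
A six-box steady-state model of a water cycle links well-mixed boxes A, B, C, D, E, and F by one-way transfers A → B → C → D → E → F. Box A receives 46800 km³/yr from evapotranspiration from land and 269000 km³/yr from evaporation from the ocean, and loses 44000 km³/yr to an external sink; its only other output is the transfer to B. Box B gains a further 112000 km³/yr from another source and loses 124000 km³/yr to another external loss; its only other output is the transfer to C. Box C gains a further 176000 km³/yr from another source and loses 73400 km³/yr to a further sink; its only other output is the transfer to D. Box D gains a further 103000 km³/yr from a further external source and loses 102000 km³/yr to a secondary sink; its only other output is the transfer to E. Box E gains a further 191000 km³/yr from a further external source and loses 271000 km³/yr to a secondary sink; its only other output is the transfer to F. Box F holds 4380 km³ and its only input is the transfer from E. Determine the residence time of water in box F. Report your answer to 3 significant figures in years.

0.0155 yr

Box A: F(A→B) = (46800 + 269000) − 44000 = 271800 km³/yr.
Box B: F(B→C) = (271800 + 112000) − 124000 = 259800 km³/yr.
Box C: F(C→D) = (259800 + 176000) − 73400 = 362400 km³/yr.
Box D: F(D→E) = (362400 + 103000) − 102000 = 363400 km³/yr.
Box E: F(E→F) = (363400 + 191000) − 271000 = 283400 km³/yr.
Box F throughput = its input = 283400 km³/yr; τ = 4380 / 283400 = 0.01546 yr.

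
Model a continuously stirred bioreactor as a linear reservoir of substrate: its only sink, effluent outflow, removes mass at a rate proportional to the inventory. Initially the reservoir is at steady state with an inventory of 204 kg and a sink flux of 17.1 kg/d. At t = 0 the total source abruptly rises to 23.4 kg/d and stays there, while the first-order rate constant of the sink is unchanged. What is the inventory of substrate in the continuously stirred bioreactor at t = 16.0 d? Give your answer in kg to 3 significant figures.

260 kg

Residence time τ = M₀/F₀ = 11.93 d. The eventual steady state is M_∞ = M₀·(F₁/F₀) = 204 × 23.4/17.1 = 279.16 kg.
The anomaly ΔM(t) = M(t) − M_∞ decays as ΔM₀·e^(−t/τ) with ΔM₀ = 204 − 279.16 = −75.16 kg.
At t = 16.0 d, e^(−t/τ) = e^(−1.341) = 0.2615, so ΔM = −19.66 kg and M = 279.16 − 19.66 = 259.50 kg.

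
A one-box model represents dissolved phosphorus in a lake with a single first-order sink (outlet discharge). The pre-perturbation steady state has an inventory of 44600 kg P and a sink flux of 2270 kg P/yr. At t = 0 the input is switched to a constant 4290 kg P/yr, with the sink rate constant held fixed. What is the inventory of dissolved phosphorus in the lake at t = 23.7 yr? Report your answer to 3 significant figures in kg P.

72400 kg P

The sink rate constant is k = F₀/M₀ = 2270/44600 = 0.05090 yr⁻¹.
Solving dM/dt = F₁ − kM with M(0) = M₀ gives M(t) = F₁/k + (M₀ − F₁/k)·e^(−kt).
F₁/k = 4290/0.05090 = 84288 kg P; kt = 0.05090 × 23.7 = 1.206, e^(−kt) = 0.2993.
M(23.7) = 84288 + (44600 − 84288) × 0.2993 = 84288 − 11880 = 72409 kg P.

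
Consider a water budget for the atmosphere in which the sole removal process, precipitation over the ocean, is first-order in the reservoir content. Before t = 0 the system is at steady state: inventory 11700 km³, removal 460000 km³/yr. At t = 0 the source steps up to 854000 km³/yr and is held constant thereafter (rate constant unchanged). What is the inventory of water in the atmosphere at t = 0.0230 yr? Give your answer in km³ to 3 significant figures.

Residence time τ = M₀/F₀ = 0.02543 yr. The eventual steady state is M_∞ = M₀·(F₁/F₀) = 11700 × 854000/460000 = 21721 km³.
The anomaly ΔM(t) = M(t) − M_∞ decays as ΔM₀·e^(−t/τ) with ΔM₀ = 11700 − 21721 = −10020 km³.
At t = 0.0230 yr, e^(−t/τ) = e^(−0.9043) = 0.4048, so ΔM = −4057 km³ and M = 21721 − 4057 = 17664 km³.

17700 km³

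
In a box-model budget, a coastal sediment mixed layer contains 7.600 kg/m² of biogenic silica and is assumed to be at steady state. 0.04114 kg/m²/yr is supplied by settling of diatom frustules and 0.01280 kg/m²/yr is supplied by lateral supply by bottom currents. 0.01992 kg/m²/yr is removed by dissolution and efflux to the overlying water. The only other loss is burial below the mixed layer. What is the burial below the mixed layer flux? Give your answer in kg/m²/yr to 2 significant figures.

0.034 kg/m²/yr

At steady state ΣF_in = ΣF_out.
ΣF_in = 0.04114 + 0.01280 = 0.053940 kg/m²/yr.
Burial below the mixed layer flux = ΣF_in − (0.01992) = 0.053940 − 0.01992 = 0.03402 kg/m²/yr.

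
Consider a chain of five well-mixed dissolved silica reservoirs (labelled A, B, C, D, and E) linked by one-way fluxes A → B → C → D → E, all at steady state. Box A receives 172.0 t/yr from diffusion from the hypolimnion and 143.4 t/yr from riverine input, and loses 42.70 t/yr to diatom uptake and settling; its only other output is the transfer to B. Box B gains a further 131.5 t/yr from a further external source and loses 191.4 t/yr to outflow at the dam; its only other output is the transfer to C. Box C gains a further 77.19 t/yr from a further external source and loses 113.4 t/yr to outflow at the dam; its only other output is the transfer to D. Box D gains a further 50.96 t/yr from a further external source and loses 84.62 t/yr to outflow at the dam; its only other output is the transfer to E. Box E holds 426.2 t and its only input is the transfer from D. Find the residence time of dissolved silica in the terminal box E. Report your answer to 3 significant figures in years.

2.98 yr

Box A: F(A→B) = (172.0 + 143.4) − 42.70 = 272.70 t/yr.
Box B: F(B→C) = (272.70 + 131.5) − 191.4 = 212.80 t/yr.
Box C: F(C→D) = (212.80 + 77.19) − 113.4 = 176.59 t/yr.
Box D: F(D→E) = (176.59 + 50.96) − 84.62 = 142.93 t/yr.
Box E throughput = its input = 142.93 t/yr; τ = 426.2 / 142.93 = 2.982 yr.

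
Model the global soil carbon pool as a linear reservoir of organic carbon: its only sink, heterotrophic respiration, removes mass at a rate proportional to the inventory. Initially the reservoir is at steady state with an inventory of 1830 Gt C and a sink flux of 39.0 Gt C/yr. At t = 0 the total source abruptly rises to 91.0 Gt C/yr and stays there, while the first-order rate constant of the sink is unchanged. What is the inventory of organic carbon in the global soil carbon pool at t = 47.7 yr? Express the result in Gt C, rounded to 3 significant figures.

3390 Gt C

τ = M₀/F₀ = 1830/39.0 = 46.92 yr; rate constant k = 1/τ.
New steady state M_∞ = F₁/k = F₁·τ = 91.0 × 46.92 = 4270.0 Gt C.
M(t) = M_∞ + (M₀ − M_∞)·e^(−t/τ); t/τ = 47.7/46.92 = 1.017, so e^(−t/τ) = 0.3618.
M(t) = 4270.0 − 2440 × 0.3618 = 3387.1 Gt C.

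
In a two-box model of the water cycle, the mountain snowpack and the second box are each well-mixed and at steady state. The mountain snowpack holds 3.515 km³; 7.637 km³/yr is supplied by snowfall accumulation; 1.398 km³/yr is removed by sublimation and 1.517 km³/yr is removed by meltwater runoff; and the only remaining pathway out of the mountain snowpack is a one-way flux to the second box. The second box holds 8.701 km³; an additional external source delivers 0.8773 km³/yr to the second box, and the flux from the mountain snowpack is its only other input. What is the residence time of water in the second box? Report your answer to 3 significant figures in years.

1.55 yr

Balance the mountain snowpack: ΣF_in = 7.6370 km³/yr.
Flux to the second box = ΣF_in − (1.398 + 1.517) = 4.7220 km³/yr.
Total input to the second box = 4.7220 + 0.8773 = 5.5993 km³/yr; at steady state this equals its total output.
τ = M / F = 8.701 / 5.5993 = 1.554 yr.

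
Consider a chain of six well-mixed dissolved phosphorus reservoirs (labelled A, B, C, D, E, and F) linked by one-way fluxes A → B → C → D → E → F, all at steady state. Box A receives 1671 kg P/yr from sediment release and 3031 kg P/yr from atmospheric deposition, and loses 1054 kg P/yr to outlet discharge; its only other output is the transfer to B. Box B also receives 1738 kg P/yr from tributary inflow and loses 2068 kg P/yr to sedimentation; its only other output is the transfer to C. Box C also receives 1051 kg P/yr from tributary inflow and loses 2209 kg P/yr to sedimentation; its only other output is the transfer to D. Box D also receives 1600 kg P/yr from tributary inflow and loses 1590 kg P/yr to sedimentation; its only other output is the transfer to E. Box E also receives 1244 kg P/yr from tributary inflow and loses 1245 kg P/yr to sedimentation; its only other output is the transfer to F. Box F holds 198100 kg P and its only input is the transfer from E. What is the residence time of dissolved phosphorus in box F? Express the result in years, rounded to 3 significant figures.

Box A: F(A→B) = (1671 + 3031) − 1054 = 3648.0 kg P/yr.
Box B: F(B→C) = (3648.0 + 1738) − 2068 = 3318.0 kg P/yr.
Box C: F(C→D) = (3318.0 + 1051) − 2209 = 2160.0 kg P/yr.
Box D: F(D→E) = (2160.0 + 1600) − 1590 = 2170.0 kg P/yr.
Box E: F(E→F) = (2170.0 + 1244) − 1245 = 2169.0 kg P/yr.
Box F throughput = its input = 2169.0 kg P/yr; τ = 198100 / 2169.0 = 91.33 yr.

91.3 yr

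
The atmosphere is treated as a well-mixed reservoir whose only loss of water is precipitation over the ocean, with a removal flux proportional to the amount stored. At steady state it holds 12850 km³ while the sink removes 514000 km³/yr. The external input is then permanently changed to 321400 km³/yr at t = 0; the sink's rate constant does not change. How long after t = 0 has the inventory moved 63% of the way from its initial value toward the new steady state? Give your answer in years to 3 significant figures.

τ = M₀/F₀ = 12850/514000 = 0.02500 yr.
The remaining gap fraction is e^(−t/τ); 63% covered ⇒ e^(−t/τ) = 0.370.
t = −τ ln(0.370) = 0.02500 × 0.9943 = 0.02486 yr.

0.0249 yr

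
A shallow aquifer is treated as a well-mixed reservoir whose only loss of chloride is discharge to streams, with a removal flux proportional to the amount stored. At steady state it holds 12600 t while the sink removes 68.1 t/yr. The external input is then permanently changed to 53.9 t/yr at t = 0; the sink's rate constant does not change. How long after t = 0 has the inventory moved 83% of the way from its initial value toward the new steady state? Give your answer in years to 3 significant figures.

328 yr

τ = M₀/F₀ = 12600/68.1 = 185.0 yr.
The remaining gap fraction is e^(−t/τ); 83% covered ⇒ e^(−t/τ) = 0.170.
t = −τ ln(0.170) = 185.0 × 1.772 = 327.9 yr.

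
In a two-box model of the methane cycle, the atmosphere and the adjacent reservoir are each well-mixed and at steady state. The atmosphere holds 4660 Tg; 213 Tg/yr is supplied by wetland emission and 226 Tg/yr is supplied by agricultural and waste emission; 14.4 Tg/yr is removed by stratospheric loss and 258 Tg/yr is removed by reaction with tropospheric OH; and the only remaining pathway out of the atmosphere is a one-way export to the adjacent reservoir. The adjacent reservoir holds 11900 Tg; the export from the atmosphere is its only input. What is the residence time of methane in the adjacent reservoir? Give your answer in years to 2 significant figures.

71 yr

Balance the atmosphere: ΣF_in = 213 + 226 = 439.00 Tg/yr.
Export to the adjacent reservoir = ΣF_in − (14.4 + 258) = 166.60 Tg/yr.
At steady state the output of the adjacent reservoir equals its input, 166.60 Tg/yr.
τ = M / F = 11900 / 166.60 = 71.43 yr.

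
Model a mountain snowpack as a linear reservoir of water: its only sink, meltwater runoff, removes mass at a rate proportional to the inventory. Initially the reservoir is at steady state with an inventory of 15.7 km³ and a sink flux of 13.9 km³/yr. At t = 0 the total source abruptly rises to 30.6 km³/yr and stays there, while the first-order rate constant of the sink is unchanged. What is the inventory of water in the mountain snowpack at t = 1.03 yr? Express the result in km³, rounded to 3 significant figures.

τ = M₀/F₀ = 15.7/13.9 = 1.129 yr; rate constant k = 1/τ.
New steady state M_∞ = F₁/k = F₁·τ = 30.6 × 1.129 = 34.563 km³.
M(t) = M_∞ + (M₀ − M_∞)·e^(−t/τ); t/τ = 1.03/1.129 = 0.9119, so e^(−t/τ) = 0.4018.
M(t) = 34.563 − 18.86 × 0.4018 = 26.984 km³.

27.0 km³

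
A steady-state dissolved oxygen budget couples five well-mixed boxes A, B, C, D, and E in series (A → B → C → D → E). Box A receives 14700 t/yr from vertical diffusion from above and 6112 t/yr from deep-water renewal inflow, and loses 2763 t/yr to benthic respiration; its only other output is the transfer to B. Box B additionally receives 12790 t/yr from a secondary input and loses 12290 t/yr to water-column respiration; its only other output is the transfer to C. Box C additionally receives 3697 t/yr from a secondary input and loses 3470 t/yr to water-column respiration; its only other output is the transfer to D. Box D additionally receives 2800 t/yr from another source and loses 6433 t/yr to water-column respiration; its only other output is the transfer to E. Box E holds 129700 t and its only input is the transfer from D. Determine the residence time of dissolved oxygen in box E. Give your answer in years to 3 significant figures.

Box A: F(A→B) = (14700 + 6112) − 2763 = 18049 t/yr.
Box B: F(B→C) = (18049 + 12790) − 12290 = 18549 t/yr.
Box C: F(C→D) = (18549 + 3697) − 3470 = 18776 t/yr.
Box D: F(D→E) = (18776 + 2800) − 6433 = 15143 t/yr.
Box E throughput = its input = 15143 t/yr; τ = 129700 / 15143 = 8.565 yr.

8.57 yr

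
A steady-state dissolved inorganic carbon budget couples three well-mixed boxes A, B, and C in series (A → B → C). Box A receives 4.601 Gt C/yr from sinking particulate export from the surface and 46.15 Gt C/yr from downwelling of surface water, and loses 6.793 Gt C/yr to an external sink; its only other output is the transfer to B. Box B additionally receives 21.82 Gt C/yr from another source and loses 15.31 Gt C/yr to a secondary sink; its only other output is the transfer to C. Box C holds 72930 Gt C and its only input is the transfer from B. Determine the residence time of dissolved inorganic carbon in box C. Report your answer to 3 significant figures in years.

1450 yr

Box A: F(A→B) = (4.601 + 46.15) − 6.793 = 43.958 Gt C/yr.
Box B: F(B→C) = (43.958 + 21.82) − 15.31 = 50.468 Gt C/yr.
Box C throughput = its input = 50.468 Gt C/yr; τ = 72930 / 50.468 = 1445 yr.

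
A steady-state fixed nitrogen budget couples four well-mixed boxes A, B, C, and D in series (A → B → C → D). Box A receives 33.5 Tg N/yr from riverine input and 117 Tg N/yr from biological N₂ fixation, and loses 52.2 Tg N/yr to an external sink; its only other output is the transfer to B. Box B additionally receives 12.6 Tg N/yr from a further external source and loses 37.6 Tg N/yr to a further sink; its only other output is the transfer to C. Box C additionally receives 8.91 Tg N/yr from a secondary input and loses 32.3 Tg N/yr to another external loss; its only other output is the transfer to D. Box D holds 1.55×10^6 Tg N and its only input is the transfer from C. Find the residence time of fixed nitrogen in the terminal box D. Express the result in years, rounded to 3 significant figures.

31100 yr

Box A: F(A→B) = (33.5 + 117) − 52.2 = 98.300 Tg N/yr.
Box B: F(B→C) = (98.300 + 12.6) − 37.6 = 73.300 Tg N/yr.
Box C: F(C→D) = (73.300 + 8.91) − 32.3 = 49.910 Tg N/yr.
Box D throughput = its input = 49.910 Tg N/yr; τ = 1.55×10^6 / 49.910 = 31060 yr.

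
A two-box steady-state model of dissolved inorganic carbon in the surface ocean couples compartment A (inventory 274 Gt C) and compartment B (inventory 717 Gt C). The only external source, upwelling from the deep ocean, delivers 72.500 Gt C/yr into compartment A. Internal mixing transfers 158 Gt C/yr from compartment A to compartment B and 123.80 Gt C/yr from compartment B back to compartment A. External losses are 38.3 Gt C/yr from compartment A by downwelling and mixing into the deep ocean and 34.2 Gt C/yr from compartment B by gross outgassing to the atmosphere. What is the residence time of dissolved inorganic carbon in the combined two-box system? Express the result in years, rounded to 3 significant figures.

Treat the two boxes together as one reservoir: the mixing fluxes between them are internal recycling, so τ = ΣM / Σ(external losses).
M_total = 274 + 717 = 991.00 Gt C.
ΣF_external_out = 38.3 + 34.2 = 72.500 Gt C/yr.
τ = M_total / ΣF_ext = 991.00 / 72.500 = 13.67 yr.

13.7 yr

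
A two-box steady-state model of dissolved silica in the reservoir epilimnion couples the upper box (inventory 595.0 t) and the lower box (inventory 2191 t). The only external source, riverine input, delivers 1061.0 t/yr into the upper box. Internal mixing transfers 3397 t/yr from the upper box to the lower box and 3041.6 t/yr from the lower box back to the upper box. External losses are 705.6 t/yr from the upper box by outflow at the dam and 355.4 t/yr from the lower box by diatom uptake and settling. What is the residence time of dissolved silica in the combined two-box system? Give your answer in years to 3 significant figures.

For the system as a whole, the A↔B exchange is internal and contributes nothing to the throughput; only the external sinks remove mass.
M_total = 595.0 + 2191 = 2786.0 t.
ΣF_external_out = 705.6 + 355.4 = 1061.0 t/yr.
τ = M_total / ΣF_ext = 2786.0 / 1061.0 = 2.626 yr.

2.63 yr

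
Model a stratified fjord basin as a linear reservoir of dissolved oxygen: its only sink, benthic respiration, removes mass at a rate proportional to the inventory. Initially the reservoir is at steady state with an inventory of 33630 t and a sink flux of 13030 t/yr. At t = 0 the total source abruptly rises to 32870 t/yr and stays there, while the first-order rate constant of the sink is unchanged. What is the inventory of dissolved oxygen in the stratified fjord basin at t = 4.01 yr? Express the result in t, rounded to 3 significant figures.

Residence time τ = M₀/F₀ = 2.581 yr. The eventual steady state is M_∞ = M₀·(F₁/F₀) = 33630 × 32870/13030 = 84836 t.
The anomaly ΔM(t) = M(t) − M_∞ decays as ΔM₀·e^(−t/τ) with ΔM₀ = 33630 − 84836 = −51210 t.
At t = 4.01 yr, e^(−t/τ) = e^(−1.554) = 0.2115, so ΔM = −10830 t and M = 84836 − 10830 = 74008 t.

74000 t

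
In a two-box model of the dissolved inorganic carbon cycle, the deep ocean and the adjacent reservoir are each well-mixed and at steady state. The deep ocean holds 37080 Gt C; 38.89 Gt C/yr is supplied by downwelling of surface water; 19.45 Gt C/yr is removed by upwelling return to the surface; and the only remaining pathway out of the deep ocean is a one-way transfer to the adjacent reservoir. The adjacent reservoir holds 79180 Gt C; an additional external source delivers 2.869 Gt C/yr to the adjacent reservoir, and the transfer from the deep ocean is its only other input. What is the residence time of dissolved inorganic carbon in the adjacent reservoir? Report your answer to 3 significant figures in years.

3550 yr

Balance the deep ocean: ΣF_in = 38.890 Gt C/yr.
Transfer to the adjacent reservoir = ΣF_in − (19.45) = 19.440 Gt C/yr.
Total input to the adjacent reservoir = 19.440 + 2.869 = 22.309 Gt C/yr; at steady state this equals its total output.
τ = M / F = 79180 / 22.309 = 3549 yr.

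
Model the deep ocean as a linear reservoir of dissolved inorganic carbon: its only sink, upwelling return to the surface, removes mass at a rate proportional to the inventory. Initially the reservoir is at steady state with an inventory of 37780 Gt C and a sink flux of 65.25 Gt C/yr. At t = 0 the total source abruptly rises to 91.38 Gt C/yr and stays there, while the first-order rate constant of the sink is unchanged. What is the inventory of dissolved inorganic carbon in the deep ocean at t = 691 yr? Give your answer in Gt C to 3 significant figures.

48300 Gt C

Residence time τ = M₀/F₀ = 579.0 yr. The eventual steady state is M_∞ = M₀·(F₁/F₀) = 37780 × 91.38/65.25 = 52909 Gt C.
The anomaly ΔM(t) = M(t) − M_∞ decays as ΔM₀·e^(−t/τ) with ΔM₀ = 37780 − 52909 = −15130 Gt C.
At t = 691 yr, e^(−t/τ) = e^(−1.193) = 0.3032, so ΔM = −4587 Gt C and M = 52909 − 4587 = 48322 Gt C.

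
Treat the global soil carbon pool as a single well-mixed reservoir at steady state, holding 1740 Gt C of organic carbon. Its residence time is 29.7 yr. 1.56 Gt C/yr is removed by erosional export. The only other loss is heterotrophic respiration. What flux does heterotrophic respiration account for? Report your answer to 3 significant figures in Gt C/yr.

Total removal F = M/τ = 1740 / 29.7 = 58.59 Gt C/yr.
Heterotrophic respiration = F − (1.56) = 58.59 − 1.560 = 57.03 Gt C/yr.

57.0 Gt C/yr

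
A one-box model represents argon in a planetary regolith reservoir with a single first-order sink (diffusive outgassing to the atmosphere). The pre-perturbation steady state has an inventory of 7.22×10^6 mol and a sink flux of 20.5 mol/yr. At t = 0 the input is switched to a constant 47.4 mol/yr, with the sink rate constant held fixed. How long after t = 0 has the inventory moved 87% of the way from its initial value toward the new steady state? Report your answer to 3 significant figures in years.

τ = M₀/F₀ = 7.22×10^6/20.5 = 352200 yr.
The remaining gap fraction is e^(−t/τ); 87% covered ⇒ e^(−t/τ) = 0.130.
t = −τ ln(0.130) = 352200 × 2.040 = 718600 yr.

719000 yr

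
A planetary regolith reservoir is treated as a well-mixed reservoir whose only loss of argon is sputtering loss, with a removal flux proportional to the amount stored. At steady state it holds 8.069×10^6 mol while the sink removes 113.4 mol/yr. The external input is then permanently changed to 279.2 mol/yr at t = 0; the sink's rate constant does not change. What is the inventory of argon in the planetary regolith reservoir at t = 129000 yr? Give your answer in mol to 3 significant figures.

The sink rate constant is k = F₀/M₀ = 113.4/8.069×10^6 = 1.405×10^-5 yr⁻¹.
Solving dM/dt = F₁ − kM with M(0) = M₀ gives M(t) = F₁/k + (M₀ − F₁/k)·e^(−kt).
F₁/k = 279.2/1.405×10^-5 = 1.9867×10^7 mol; kt = 1.405×10^-5 × 129000 = 1.813, e^(−kt) = 0.1632.
M(129000) = 1.9867×10^7 + (8.069×10^6 − 1.9867×10^7) × 0.1632 = 1.9867×10^7 − 1.925×10^6 = 1.7941×10^7 mol.

1.79×10^7 mol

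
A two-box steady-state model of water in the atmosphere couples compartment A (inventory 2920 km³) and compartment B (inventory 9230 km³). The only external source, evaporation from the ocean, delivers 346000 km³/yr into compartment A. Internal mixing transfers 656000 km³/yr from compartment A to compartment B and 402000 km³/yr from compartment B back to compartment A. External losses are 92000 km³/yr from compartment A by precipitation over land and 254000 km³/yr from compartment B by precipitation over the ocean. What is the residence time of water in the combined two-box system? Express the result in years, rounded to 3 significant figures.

For the system as a whole, the A↔B exchange is internal and contributes nothing to the throughput; only the external sinks remove mass.
M_total = 2920 + 9230 = 12150 km³.
ΣF_external_out = 92000 + 254000 = 346000 km³/yr.
τ = M_total / ΣF_ext = 12150 / 346000 = 0.03512 yr.

0.0351 yr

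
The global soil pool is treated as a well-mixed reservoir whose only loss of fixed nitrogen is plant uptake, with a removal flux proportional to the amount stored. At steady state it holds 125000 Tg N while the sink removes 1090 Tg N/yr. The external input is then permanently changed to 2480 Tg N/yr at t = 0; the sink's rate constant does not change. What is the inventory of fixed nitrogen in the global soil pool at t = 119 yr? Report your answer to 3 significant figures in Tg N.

228000 Tg N

τ = M₀/F₀ = 125000/1090 = 114.7 yr; rate constant k = 1/τ.
New steady state M_∞ = F₁/k = F₁·τ = 2480 × 114.7 = 284400 Tg N.
M(t) = M_∞ + (M₀ − M_∞)·e^(−t/τ); t/τ = 119/114.7 = 1.038, so e^(−t/τ) = 0.3543.
M(t) = 284400 − 159400 × 0.3543 = 227930 Tg N.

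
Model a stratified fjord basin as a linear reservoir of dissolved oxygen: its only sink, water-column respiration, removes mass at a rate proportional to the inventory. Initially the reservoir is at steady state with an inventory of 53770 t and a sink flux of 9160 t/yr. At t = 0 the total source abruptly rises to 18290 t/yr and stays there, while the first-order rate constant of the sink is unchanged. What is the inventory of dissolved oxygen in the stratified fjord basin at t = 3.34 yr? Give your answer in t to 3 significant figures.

77000 t

The sink rate constant is k = F₀/M₀ = 9160/53770 = 0.1704 yr⁻¹.
Solving dM/dt = F₁ − kM with M(0) = M₀ gives M(t) = F₁/k + (M₀ − F₁/k)·e^(−kt).
F₁/k = 18290/0.1704 = 107360 t; kt = 0.1704 × 3.34 = 0.5690, e^(−kt) = 0.5661.
M(3.34) = 107360 + (53770 − 107360) × 0.5661 = 107360 − 30340 = 77024 t.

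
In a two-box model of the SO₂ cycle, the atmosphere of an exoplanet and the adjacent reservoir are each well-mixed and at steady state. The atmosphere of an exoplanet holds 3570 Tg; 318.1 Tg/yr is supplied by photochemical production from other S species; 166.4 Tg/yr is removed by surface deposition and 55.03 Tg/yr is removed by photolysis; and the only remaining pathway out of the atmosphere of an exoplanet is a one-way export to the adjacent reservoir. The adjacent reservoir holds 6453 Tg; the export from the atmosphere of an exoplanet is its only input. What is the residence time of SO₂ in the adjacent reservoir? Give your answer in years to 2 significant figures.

Balance the atmosphere of an exoplanet: ΣF_in = 318.10 Tg/yr.
Export to the adjacent reservoir = ΣF_in − (166.4 + 55.03) = 96.670 Tg/yr.
At steady state the output of the adjacent reservoir equals its input, 96.670 Tg/yr.
τ = M / F = 6453 / 96.670 = 66.75 yr.

67 yr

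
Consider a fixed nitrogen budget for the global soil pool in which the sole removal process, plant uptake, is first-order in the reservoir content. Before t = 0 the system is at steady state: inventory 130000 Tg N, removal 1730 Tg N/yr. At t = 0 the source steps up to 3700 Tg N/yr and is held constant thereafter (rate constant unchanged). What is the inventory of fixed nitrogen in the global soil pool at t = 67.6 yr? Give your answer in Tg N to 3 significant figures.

218000 Tg N

τ = M₀/F₀ = 130000/1730 = 75.14 yr; rate constant k = 1/τ.
New steady state M_∞ = F₁/k = F₁·τ = 3700 × 75.14 = 278030 Tg N.
M(t) = M_∞ + (M₀ − M_∞)·e^(−t/τ); t/τ = 67.6/75.14 = 0.8996, so e^(−t/τ) = 0.4067.
M(t) = 278030 − 148000 × 0.4067 = 217820 Tg N.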